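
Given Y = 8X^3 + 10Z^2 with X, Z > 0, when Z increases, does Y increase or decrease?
Y increases

Taking the partial derivative:
∂Y/∂Z = 20Z

∂Y/∂Z = 20Z > 0 (assuming positive values)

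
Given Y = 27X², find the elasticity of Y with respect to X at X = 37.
Elasticity = 2

Elasticity = (dY/dX) · (X/Y)

dY/dX = 54·X
At X = 37: dY/dX = 1998, Y = 36963

Elasticity = 1998 · (37 / 36963) = 2

Interpretation: for a small percentage change in X, the percentage change in Y is approximately 2.00 times as large.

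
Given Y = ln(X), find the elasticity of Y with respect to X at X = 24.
Elasticity = 1/ln(24) ≈ 0.3147

Elasticity = (dY/dX) · (X/Y)

dY/dX = 1/X
At X = 24: dY/dX = 1/24, Y = ln(24)

Elasticity = (1/24) · (24 / (ln(24))) = 1/ln(24) ≈ 0.3147

Interpretation: for a small percentage change in X, the percentage change in Y is approximately 0.31 times as large.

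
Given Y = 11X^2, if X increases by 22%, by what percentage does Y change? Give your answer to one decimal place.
48.8%

For Y = 11X^2:
If X → X(1 + 0.22)
Then Y → Y · (1 + 0.22)^2
     = Y · 1.4884

Percentage change = ((1 + 0.22)^2 − 1) × 100% ≈ 48.8%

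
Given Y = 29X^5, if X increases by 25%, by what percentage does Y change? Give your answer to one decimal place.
205.2%

For Y = 29X^5:
If X → X(1 + 0.25)
Then Y → Y · (1 + 0.25)^5
     ≈ Y · 3.0518

Percentage change = ((1 + 0.25)^5 − 1) × 100% ≈ 205.2%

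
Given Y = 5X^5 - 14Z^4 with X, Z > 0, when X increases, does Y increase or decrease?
Y increases

Taking the partial derivative:
∂Y/∂X = 25X^4

∂Y/∂X = 25X^4 > 0 (assuming positive values)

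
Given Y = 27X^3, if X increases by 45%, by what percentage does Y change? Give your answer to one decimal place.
204.9%

For Y = 27X^3:
If X → X(1 + 0.45)
Then Y → Y · (1 + 0.45)^3
     ≈ Y · 3.0486

Percentage change = ((1 + 0.45)^3 − 1) × 100% ≈ 204.9%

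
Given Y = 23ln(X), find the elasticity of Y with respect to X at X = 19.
Elasticity = 1/ln(19) ≈ 0.3396

Elasticity = (dY/dX) · (X/Y)

dY/dX = 23/X
At X = 19: dY/dX = 23/19, Y = 23·ln(19)

Elasticity = (23/19) · (19 / (23·ln(19))) = 1/ln(19) ≈ 0.3396

Interpretation: for a small percentage change in X, the percentage change in Y is approximately 0.34 times as large.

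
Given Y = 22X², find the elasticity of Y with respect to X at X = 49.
Elasticity = 2

Elasticity = (dY/dX) · (X/Y)

dY/dX = 44·X
At X = 49: dY/dX = 2156, Y = 52822

Elasticity = 2156 · (49 / 52822) = 2

Interpretation: for a small percentage change in X, the percentage change in Y is approximately 2.00 times as large.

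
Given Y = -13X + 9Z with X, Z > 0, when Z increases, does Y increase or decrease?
Y increases

Taking the partial derivative:
∂Y/∂Z = 9

∂Y/∂Z = 9 > 0 (assuming positive values)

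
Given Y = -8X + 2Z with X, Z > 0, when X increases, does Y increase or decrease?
Y decreases

Taking the partial derivative:
∂Y/∂X = -8

∂Y/∂X = -8 < 0 (assuming positive values)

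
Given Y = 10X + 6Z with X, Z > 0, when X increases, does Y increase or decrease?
Y increases

Taking the partial derivative:
∂Y/∂X = 10

∂Y/∂X = 10 > 0 (assuming positive values)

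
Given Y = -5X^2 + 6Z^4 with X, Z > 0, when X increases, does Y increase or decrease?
Y decreases

Taking the partial derivative:
∂Y/∂X = -10X

∂Y/∂X = -10X < 0 (assuming positive values)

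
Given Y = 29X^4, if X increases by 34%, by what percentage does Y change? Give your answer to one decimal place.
222.4%

For Y = 29X^4:
If X → X(1 + 0.34)
Then Y → Y · (1 + 0.34)^4
     ≈ Y · 3.2242

Percentage change = ((1 + 0.34)^4 − 1) × 100% ≈ 222.4%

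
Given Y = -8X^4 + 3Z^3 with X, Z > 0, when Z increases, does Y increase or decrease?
Y increases

Taking the partial derivative:
∂Y/∂Z = 9Z^2

∂Y/∂Z = 9Z^2 > 0 (assuming positive values)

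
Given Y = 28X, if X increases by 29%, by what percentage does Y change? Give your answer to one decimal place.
29.0%

For Y = 28X:
If X → X(1 + 0.29)
Then Y → Y · (1 + 0.29)^1
     = Y · 1.2900

Percentage change = ((1 + 0.29)^1 − 1) × 100% = 29.0%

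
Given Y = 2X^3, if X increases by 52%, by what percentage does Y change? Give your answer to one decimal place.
251.2%

For Y = 2X^3:
If X → X(1 + 0.52)
Then Y → Y · (1 + 0.52)^3
     ≈ Y · 3.5118

Percentage change = ((1 + 0.52)^3 − 1) × 100% ≈ 251.2%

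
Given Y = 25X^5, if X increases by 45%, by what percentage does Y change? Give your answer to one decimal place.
541.0%

For Y = 25X^5:
If X → X(1 + 0.45)
Then Y → Y · (1 + 0.45)^5
     ≈ Y · 6.4097

Percentage change = ((1 + 0.45)^5 − 1) × 100% ≈ 541.0%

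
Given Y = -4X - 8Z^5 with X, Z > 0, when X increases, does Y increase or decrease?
Y decreases

Taking the partial derivative:
∂Y/∂X = -4

∂Y/∂X = -4 < 0 (assuming positive values)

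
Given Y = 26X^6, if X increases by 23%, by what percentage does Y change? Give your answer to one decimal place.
246.3%

For Y = 26X^6:
If X → X(1 + 0.23)
Then Y → Y · (1 + 0.23)^6
     ≈ Y · 3.4628

Percentage change = ((1 + 0.23)^6 − 1) × 100% ≈ 246.3%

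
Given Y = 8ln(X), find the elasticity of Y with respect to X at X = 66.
Elasticity = 1/ln(66) ≈ 0.2387

Elasticity = (dY/dX) · (X/Y)

dY/dX = 8/X
At X = 66: dY/dX = 4/33, Y = 8·ln(66)

Elasticity = (4/33) · (66 / (8·ln(66))) = 1/ln(66) ≈ 0.2387

Interpretation: for a small percentage change in X, the percentage change in Y is approximately 0.24 times as large.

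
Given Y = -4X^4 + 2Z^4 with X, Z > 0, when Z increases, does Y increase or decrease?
Y increases

Taking the partial derivative:
∂Y/∂Z = 8Z^3

∂Y/∂Z = 8Z^3 > 0 (assuming positive values)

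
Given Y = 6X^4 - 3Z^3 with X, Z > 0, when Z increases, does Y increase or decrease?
Y decreases

Taking the partial derivative:
∂Y/∂Z = -9Z^2

∂Y/∂Z = -9Z^2 < 0 (assuming positive values)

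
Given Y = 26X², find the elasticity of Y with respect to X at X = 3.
Elasticity = 2

Elasticity = (dY/dX) · (X/Y)

dY/dX = 52·X
At X = 3: dY/dX = 156, Y = 234

Elasticity = 156 · (3 / 234) = 2

Interpretation: for a small percentage change in X, the percentage change in Y is approximately 2.00 times as large.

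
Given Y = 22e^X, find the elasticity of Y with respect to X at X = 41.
Elasticity = 41

Elasticity = (dY/dX) · (X/Y)

dY/dX = 22·e^X
At X = 41: dY/dX = 22·e^41, Y = 22·e^41

Elasticity = (22·e^41) · (41 / (22·e^41)) = 41

Interpretation: for a small percentage change in X, the percentage change in Y is approximately 41.00 times as large.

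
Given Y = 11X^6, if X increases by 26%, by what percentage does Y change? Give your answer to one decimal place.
300.2%

For Y = 11X^6:
If X → X(1 + 0.26)
Then Y → Y · (1 + 0.26)^6
     ≈ Y · 4.0015

Percentage change = ((1 + 0.26)^6 − 1) × 100% ≈ 300.2%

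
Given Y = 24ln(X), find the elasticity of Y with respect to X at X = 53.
Elasticity = 1/ln(53) ≈ 0.2519

Elasticity = (dY/dX) · (X/Y)

dY/dX = 24/X
At X = 53: dY/dX = 24/53, Y = 24·ln(53)

Elasticity = (24/53) · (53 / (24·ln(53))) = 1/ln(53) ≈ 0.2519

Interpretation: for a small percentage change in X, the percentage change in Y is approximately 0.25 times as large.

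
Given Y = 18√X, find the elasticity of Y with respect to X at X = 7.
Elasticity = 1/2

Elasticity = (dY/dX) · (X/Y)

dY/dX = 9/√X
At X = 7: dY/dX = 9·√7/7, Y = 18·√7

Elasticity = (9·√7/7) · (7 / (18·√7)) = 1/2

Interpretation: for a small percentage change in X, the percentage change in Y is approximately 0.50 times as large.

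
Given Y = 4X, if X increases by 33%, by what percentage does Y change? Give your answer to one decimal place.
33.0%

For Y = 4X:
If X → X(1 + 0.33)
Then Y → Y · (1 + 0.33)^1
     = Y · 1.3300

Percentage change = ((1 + 0.33)^1 − 1) × 100% = 33.0%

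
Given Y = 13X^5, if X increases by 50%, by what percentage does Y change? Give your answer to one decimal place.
659.4%

For Y = 13X^5:
If X → X(1 + 0.5)
Then Y → Y · (1 + 0.5)^5
     ≈ Y · 7.5938

Percentage change = ((1 + 0.5)^5 − 1) × 100% ≈ 659.4%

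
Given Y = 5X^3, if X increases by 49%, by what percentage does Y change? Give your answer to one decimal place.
230.8%

For Y = 5X^3:
If X → X(1 + 0.49)
Then Y → Y · (1 + 0.49)^3
     ≈ Y · 3.3079

Percentage change = ((1 + 0.49)^3 − 1) × 100% ≈ 230.8%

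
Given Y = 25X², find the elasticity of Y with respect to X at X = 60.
Elasticity = 2

Elasticity = (dY/dX) · (X/Y)

dY/dX = 50·X
At X = 60: dY/dX = 3000, Y = 90000

Elasticity = 3000 · (60 / 90000) = 2

Interpretation: for a small percentage change in X, the percentage change in Y is approximately 2.00 times as large.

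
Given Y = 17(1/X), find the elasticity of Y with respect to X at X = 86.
Elasticity = -1

Elasticity = (dY/dX) · (X/Y)

dY/dX = -17/X²
At X = 86: dY/dX = -17/7396, Y = 17/86

Elasticity = (-17/7396) · (86 / (17/86)) = -1

Interpretation: for a small percentage change in X, the percentage change in Y is approximately -1.00 times as large.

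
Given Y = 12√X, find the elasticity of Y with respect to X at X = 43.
Elasticity = 1/2

Elasticity = (dY/dX) · (X/Y)

dY/dX = 6/√X
At X = 43: dY/dX = 6·√43/43, Y = 12·√43

Elasticity = (6·√43/43) · (43 / (12·√43)) = 1/2

Interpretation: for a small percentage change in X, the percentage change in Y is approximately 0.50 times as large.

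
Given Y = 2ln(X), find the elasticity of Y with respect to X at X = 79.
Elasticity = 1/ln(79) ≈ 0.2289

Elasticity = (dY/dX) · (X/Y)

dY/dX = 2/X
At X = 79: dY/dX = 2/79, Y = 2·ln(79)

Elasticity = (2/79) · (79 / (2·ln(79))) = 1/ln(79) ≈ 0.2289

Interpretation: for a small percentage change in X, the percentage change in Y is approximately 0.23 times as large.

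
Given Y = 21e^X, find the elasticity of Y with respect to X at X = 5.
Elasticity = 5

Elasticity = (dY/dX) · (X/Y)

dY/dX = 21·e^X
At X = 5: dY/dX = 21·e^5, Y = 21·e^5

Elasticity = (21·e^5) · (5 / (21·e^5)) = 5

Interpretation: for a small percentage change in X, the percentage change in Y is approximately 5.00 times as large.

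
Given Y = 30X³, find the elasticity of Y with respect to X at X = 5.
Elasticity = 3

Elasticity = (dY/dX) · (X/Y)

dY/dX = 90·X²
At X = 5: dY/dX = 2250, Y = 3750

Elasticity = 2250 · (5 / 3750) = 3

Interpretation: for a small percentage change in X, the percentage change in Y is approximately 3.00 times as large.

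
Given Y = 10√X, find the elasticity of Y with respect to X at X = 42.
Elasticity = 1/2

Elasticity = (dY/dX) · (X/Y)

dY/dX = 5/√X
At X = 42: dY/dX = 5·√42/42, Y = 10·√42

Elasticity = (5·√42/42) · (42 / (10·√42)) = 1/2

Interpretation: for a small percentage change in X, the percentage change in Y is approximately 0.50 times as large.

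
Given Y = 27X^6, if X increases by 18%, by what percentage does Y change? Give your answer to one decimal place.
170.0%

For Y = 27X^6:
If X → X(1 + 0.18)
Then Y → Y · (1 + 0.18)^6
     ≈ Y · 2.6996

Percentage change = ((1 + 0.18)^6 − 1) × 100% ≈ 170.0%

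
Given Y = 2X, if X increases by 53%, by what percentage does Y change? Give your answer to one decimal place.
53.0%

For Y = 2X:
If X → X(1 + 0.53)
Then Y → Y · (1 + 0.53)^1
     = Y · 1.5300

Percentage change = ((1 + 0.53)^1 − 1) × 100% = 53.0%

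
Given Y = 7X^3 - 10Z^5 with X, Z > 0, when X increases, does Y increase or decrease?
Y increases

Taking the partial derivative:
∂Y/∂X = 21X^2

∂Y/∂X = 21X^2 > 0 (assuming positive values)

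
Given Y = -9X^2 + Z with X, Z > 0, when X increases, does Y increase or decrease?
Y decreases

Taking the partial derivative:
∂Y/∂X = -18X

∂Y/∂X = -18X < 0 (assuming positive values)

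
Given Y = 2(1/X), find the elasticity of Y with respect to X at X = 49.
Elasticity = -1

Elasticity = (dY/dX) · (X/Y)

dY/dX = -2/X²
At X = 49: dY/dX = -2/2401, Y = 2/49

Elasticity = (-2/2401) · (49 / (2/49)) = -1

Interpretation: for a small percentage change in X, the percentage change in Y is approximately -1.00 times as large.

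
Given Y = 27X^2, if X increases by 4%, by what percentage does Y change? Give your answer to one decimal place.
8.2%

For Y = 27X^2:
If X → X(1 + 0.04)
Then Y → Y · (1 + 0.04)^2
     = Y · 1.0816

Percentage change = ((1 + 0.04)^2 − 1) × 100% ≈ 8.2%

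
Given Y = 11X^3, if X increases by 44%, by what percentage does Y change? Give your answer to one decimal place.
198.6%

For Y = 11X^3:
If X → X(1 + 0.44)
Then Y → Y · (1 + 0.44)^3
     ≈ Y · 2.9860

Percentage change = ((1 + 0.44)^3 − 1) × 100% ≈ 198.6%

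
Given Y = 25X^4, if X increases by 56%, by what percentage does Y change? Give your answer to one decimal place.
492.2%

For Y = 25X^4:
If X → X(1 + 0.56)
Then Y → Y · (1 + 0.56)^4
     ≈ Y · 5.9224

Percentage change = ((1 + 0.56)^4 − 1) × 100% ≈ 492.2%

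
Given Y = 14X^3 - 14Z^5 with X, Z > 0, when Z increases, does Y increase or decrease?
Y decreases

Taking the partial derivative:
∂Y/∂Z = -70Z^4

∂Y/∂Z = -70Z^4 < 0 (assuming positive values)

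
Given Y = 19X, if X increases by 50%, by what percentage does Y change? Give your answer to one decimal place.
50.0%

For Y = 19X:
If X → X(1 + 0.5)
Then Y → Y · (1 + 0.5)^1
     = Y · 1.5000

Percentage change = ((1 + 0.5)^1 − 1) × 100% = 50.0%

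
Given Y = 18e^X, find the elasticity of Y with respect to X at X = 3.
Elasticity = 3

Elasticity = (dY/dX) · (X/Y)

dY/dX = 18·e^X
At X = 3: dY/dX = 18·e^3, Y = 18·e^3

Elasticity = (18·e^3) · (3 / (18·e^3)) = 3

Interpretation: for a small percentage change in X, the percentage change in Y is approximately 3.00 times as large.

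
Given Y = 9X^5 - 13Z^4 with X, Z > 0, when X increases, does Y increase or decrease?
Y increases

Taking the partial derivative:
∂Y/∂X = 45X^4

∂Y/∂X = 45X^4 > 0 (assuming positive values)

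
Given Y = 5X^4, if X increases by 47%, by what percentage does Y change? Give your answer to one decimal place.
366.9%

For Y = 5X^4:
If X → X(1 + 0.47)
Then Y → Y · (1 + 0.47)^4
     ≈ Y · 4.6695

Percentage change = ((1 + 0.47)^4 − 1) × 100% ≈ 366.9%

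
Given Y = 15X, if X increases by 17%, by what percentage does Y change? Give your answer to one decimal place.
17.0%

For Y = 15X:
If X → X(1 + 0.17)
Then Y → Y · (1 + 0.17)^1
     = Y · 1.1700

Percentage change = ((1 + 0.17)^1 − 1) × 100% = 17.0%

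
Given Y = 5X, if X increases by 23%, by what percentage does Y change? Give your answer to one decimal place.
23.0%

For Y = 5X:
If X → X(1 + 0.23)
Then Y → Y · (1 + 0.23)^1
     = Y · 1.2300

Percentage change = ((1 + 0.23)^1 − 1) × 100% = 23.0%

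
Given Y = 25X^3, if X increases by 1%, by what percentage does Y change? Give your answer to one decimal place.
3.0%

For Y = 25X^3:
If X → X(1 + 0.01)
Then Y → Y · (1 + 0.01)^3
     ≈ Y · 1.0303

Percentage change = ((1 + 0.01)^3 − 1) × 100% ≈ 3.0%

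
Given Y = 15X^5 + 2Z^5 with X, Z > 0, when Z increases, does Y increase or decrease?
Y increases

Taking the partial derivative:
∂Y/∂Z = 10Z^4

∂Y/∂Z = 10Z^4 > 0 (assuming positive values)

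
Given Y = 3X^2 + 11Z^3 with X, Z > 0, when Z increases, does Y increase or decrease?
Y increases

Taking the partial derivative:
∂Y/∂Z = 33Z^2

∂Y/∂Z = 33Z^2 > 0 (assuming positive values)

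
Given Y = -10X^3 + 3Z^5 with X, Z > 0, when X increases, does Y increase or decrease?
Y decreases

Taking the partial derivative:
∂Y/∂X = -30X^2

∂Y/∂X = -30X^2 < 0 (assuming positive values)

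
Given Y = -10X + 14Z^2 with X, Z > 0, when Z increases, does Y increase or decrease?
Y increases

Taking the partial derivative:
∂Y/∂Z = 28Z

∂Y/∂Z = 28Z > 0 (assuming positive values)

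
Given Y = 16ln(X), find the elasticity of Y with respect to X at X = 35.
Elasticity = 1/ln(35) ≈ 0.2813

Elasticity = (dY/dX) · (X/Y)

dY/dX = 16/X
At X = 35: dY/dX = 16/35, Y = 16·ln(35)

Elasticity = (16/35) · (35 / (16·ln(35))) = 1/ln(35) ≈ 0.2813

Interpretation: for a small percentage change in X, the percentage change in Y is approximately 0.28 times as large.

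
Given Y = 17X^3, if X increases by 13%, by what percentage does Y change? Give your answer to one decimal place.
44.3%

For Y = 17X^3:
If X → X(1 + 0.13)
Then Y → Y · (1 + 0.13)^3
     ≈ Y · 1.4429

Percentage change = ((1 + 0.13)^3 − 1) × 100% ≈ 44.3%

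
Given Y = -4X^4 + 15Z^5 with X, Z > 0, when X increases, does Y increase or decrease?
Y decreases

Taking the partial derivative:
∂Y/∂X = -16X^3

∂Y/∂X = -16X^3 < 0 (assuming positive values)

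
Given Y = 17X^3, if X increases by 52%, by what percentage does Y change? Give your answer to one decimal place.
251.2%

For Y = 17X^3:
If X → X(1 + 0.52)
Then Y → Y · (1 + 0.52)^3
     ≈ Y · 3.5118

Percentage change = ((1 + 0.52)^3 − 1) × 100% ≈ 251.2%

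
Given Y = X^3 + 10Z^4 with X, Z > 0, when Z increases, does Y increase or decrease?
Y increases

Taking the partial derivative:
∂Y/∂Z = 40Z^3

∂Y/∂Z = 40Z^3 > 0 (assuming positive values)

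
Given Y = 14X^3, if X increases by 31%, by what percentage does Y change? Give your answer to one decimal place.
124.8%

For Y = 14X^3:
If X → X(1 + 0.31)
Then Y → Y · (1 + 0.31)^3
     ≈ Y · 2.2481

Percentage change = ((1 + 0.31)^3 − 1) × 100% ≈ 124.8%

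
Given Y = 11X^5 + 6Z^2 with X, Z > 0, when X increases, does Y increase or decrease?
Y increases

Taking the partial derivative:
∂Y/∂X = 55X^4

∂Y/∂X = 55X^4 > 0 (assuming positive values)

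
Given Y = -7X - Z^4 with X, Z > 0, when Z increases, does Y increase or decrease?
Y decreases

Taking the partial derivative:
∂Y/∂Z = -4Z^3

∂Y/∂Z = -4Z^3 < 0 (assuming positive values)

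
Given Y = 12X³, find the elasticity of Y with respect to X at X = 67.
Elasticity = 3

Elasticity = (dY/dX) · (X/Y)

dY/dX = 36·X²
At X = 67: dY/dX = 161604, Y = 3609156

Elasticity = 161604 · (67 / 3609156) = 3

Interpretation: for a small percentage change in X, the percentage change in Y is approximately 3.00 times as large.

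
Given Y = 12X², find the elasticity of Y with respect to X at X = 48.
Elasticity = 2

Elasticity = (dY/dX) · (X/Y)

dY/dX = 24·X
At X = 48: dY/dX = 1152, Y = 27648

Elasticity = 1152 · (48 / 27648) = 2

Interpretation: for a small percentage change in X, the percentage change in Y is approximately 2.00 times as large.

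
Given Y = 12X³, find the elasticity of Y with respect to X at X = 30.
Elasticity = 3

Elasticity = (dY/dX) · (X/Y)

dY/dX = 36·X²
At X = 30: dY/dX = 32400, Y = 324000

Elasticity = 32400 · (30 / 324000) = 3

Interpretation: for a small percentage change in X, the percentage change in Y is approximately 3.00 times as large.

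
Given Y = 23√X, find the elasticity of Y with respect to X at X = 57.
Elasticity = 1/2

Elasticity = (dY/dX) · (X/Y)

dY/dX = 23/(2·√X)
At X = 57: dY/dX = 23·√57/114, Y = 23·√57

Elasticity = (23·√57/114) · (57 / (23·√57)) = 1/2

Interpretation: for a small percentage change in X, the percentage change in Y is approximately 0.50 times as large.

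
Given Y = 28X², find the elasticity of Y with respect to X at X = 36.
Elasticity = 2

Elasticity = (dY/dX) · (X/Y)

dY/dX = 56·X
At X = 36: dY/dX = 2016, Y = 36288

Elasticity = 2016 · (36 / 36288) = 2

Interpretation: for a small percentage change in X, the percentage change in Y is approximately 2.00 times as large.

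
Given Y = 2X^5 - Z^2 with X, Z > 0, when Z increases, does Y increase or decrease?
Y decreases

Taking the partial derivative:
∂Y/∂Z = -2Z

∂Y/∂Z = -2Z < 0 (assuming positive values)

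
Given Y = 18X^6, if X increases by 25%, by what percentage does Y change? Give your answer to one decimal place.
281.5%

For Y = 18X^6:
If X → X(1 + 0.25)
Then Y → Y · (1 + 0.25)^6
     ≈ Y · 3.8147

Percentage change = ((1 + 0.25)^6 − 1) × 100% ≈ 281.5%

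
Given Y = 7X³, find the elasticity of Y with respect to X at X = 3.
Elasticity = 3

Elasticity = (dY/dX) · (X/Y)

dY/dX = 21·X²
At X = 3: dY/dX = 189, Y = 189

Elasticity = 189 · (3 / 189) = 3

Interpretation: for a small percentage change in X, the percentage change in Y is approximately 3.00 times as large.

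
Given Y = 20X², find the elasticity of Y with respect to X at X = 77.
Elasticity = 2

Elasticity = (dY/dX) · (X/Y)

dY/dX = 40·X
At X = 77: dY/dX = 3080, Y = 118580

Elasticity = 3080 · (77 / 118580) = 2

Interpretation: for a small percentage change in X, the percentage change in Y is approximately 2.00 times as large.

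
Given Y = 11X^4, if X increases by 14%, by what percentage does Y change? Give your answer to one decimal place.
68.9%

For Y = 11X^4:
If X → X(1 + 0.14)
Then Y → Y · (1 + 0.14)^4
     ≈ Y · 1.6890

Percentage change = ((1 + 0.14)^4 − 1) × 100% ≈ 68.9%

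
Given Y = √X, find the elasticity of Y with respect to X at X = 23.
Elasticity = 1/2

Elasticity = (dY/dX) · (X/Y)

dY/dX = 1/(2·√X)
At X = 23: dY/dX = √23/46, Y = √23

Elasticity = (√23/46) · (23 / (√23)) = 1/2

Interpretation: for a small percentage change in X, the percentage change in Y is approximately 0.50 times as large.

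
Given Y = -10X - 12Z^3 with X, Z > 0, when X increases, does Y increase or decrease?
Y decreases

Taking the partial derivative:
∂Y/∂X = -10

∂Y/∂X = -10 < 0 (assuming positive values)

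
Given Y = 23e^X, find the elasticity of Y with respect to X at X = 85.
Elasticity = 85

Elasticity = (dY/dX) · (X/Y)

dY/dX = 23·e^X
At X = 85: dY/dX = 23·e^85, Y = 23·e^85

Elasticity = (23·e^85) · (85 / (23·e^85)) = 85

Interpretation: for a small percentage change in X, the percentage change in Y is approximately 85.00 times as large.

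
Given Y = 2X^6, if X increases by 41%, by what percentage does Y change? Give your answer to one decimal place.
685.8%

For Y = 2X^6:
If X → X(1 + 0.41)
Then Y → Y · (1 + 0.41)^6
     ≈ Y · 7.8580

Percentage change = ((1 + 0.41)^6 − 1) × 100% ≈ 685.8%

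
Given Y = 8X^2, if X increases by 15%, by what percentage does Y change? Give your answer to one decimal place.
32.3%

For Y = 8X^2:
If X → X(1 + 0.15)
Then Y → Y · (1 + 0.15)^2
     = Y · 1.3225

Percentage change = ((1 + 0.15)^2 − 1) × 100% ≈ 32.3%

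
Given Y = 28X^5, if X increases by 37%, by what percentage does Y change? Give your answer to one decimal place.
382.6%

For Y = 28X^5:
If X → X(1 + 0.37)
Then Y → Y · (1 + 0.37)^5
     ≈ Y · 4.8262

Percentage change = ((1 + 0.37)^5 − 1) × 100% ≈ 382.6%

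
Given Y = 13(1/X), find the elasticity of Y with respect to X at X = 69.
Elasticity = -1

Elasticity = (dY/dX) · (X/Y)

dY/dX = -13/X²
At X = 69: dY/dX = -13/4761, Y = 13/69

Elasticity = (-13/4761) · (69 / (13/69)) = -1

Interpretation: for a small percentage change in X, the percentage change in Y is approximately -1.00 times as large.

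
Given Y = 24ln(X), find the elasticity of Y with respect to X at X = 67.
Elasticity = 1/ln(67) ≈ 0.2378

Elasticity = (dY/dX) · (X/Y)

dY/dX = 24/X
At X = 67: dY/dX = 24/67, Y = 24·ln(67)

Elasticity = (24/67) · (67 / (24·ln(67))) = 1/ln(67) ≈ 0.2378

Interpretation: for a small percentage change in X, the percentage change in Y is approximately 0.24 times as large.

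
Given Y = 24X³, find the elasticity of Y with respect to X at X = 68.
Elasticity = 3

Elasticity = (dY/dX) · (X/Y)

dY/dX = 72·X²
At X = 68: dY/dX = 332928, Y = 7546368

Elasticity = 332928 · (68 / 7546368) = 3

Interpretation: for a small percentage change in X, the percentage change in Y is approximately 3.00 times as large.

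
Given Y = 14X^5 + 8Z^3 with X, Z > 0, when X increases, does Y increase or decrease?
Y increases

Taking the partial derivative:
∂Y/∂X = 70X^4

∂Y/∂X = 70X^4 > 0 (assuming positive values)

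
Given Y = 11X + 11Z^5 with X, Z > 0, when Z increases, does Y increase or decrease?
Y increases

Taking the partial derivative:
∂Y/∂Z = 55Z^4

∂Y/∂Z = 55Z^4 > 0 (assuming positive values)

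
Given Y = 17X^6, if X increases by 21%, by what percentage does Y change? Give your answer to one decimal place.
213.8%

For Y = 17X^6:
If X → X(1 + 0.21)
Then Y → Y · (1 + 0.21)^6
     ≈ Y · 3.1384

Percentage change = ((1 + 0.21)^6 − 1) × 100% ≈ 213.8%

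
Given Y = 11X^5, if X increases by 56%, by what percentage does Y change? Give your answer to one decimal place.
823.9%

For Y = 11X^5:
If X → X(1 + 0.56)
Then Y → Y · (1 + 0.56)^5
     ≈ Y · 9.2390

Percentage change = ((1 + 0.56)^5 − 1) × 100% ≈ 823.9%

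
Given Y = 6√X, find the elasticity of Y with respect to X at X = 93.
Elasticity = 1/2

Elasticity = (dY/dX) · (X/Y)

dY/dX = 3/√X
At X = 93: dY/dX = √93/31, Y = 6·√93

Elasticity = (√93/31) · (93 / (6·√93)) = 1/2

Interpretation: for a small percentage change in X, the percentage change in Y is approximately 0.50 times as large.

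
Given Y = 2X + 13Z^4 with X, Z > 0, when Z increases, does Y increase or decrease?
Y increases

Taking the partial derivative:
∂Y/∂Z = 52Z^3

∂Y/∂Z = 52Z^3 > 0 (assuming positive values)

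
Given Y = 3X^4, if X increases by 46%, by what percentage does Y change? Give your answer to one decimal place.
354.4%

For Y = 3X^4:
If X → X(1 + 0.46)
Then Y → Y · (1 + 0.46)^4
     ≈ Y · 4.5437

Percentage change = ((1 + 0.46)^4 − 1) × 100% ≈ 354.4%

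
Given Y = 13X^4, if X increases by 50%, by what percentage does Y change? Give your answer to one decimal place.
406.3%

For Y = 13X^4:
If X → X(1 + 0.5)
Then Y → Y · (1 + 0.5)^4
     = Y · 5.0625

Percentage change = ((1 + 0.5)^4 − 1) × 100% ≈ 406.3%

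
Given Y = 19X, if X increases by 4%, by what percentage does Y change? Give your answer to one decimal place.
4.0%

For Y = 19X:
If X → X(1 + 0.04)
Then Y → Y · (1 + 0.04)^1
     = Y · 1.0400

Percentage change = ((1 + 0.04)^1 − 1) × 100% = 4.0%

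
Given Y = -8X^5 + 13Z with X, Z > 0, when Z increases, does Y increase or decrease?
Y increases

Taking the partial derivative:
∂Y/∂Z = 13

∂Y/∂Z = 13 > 0 (assuming positive values)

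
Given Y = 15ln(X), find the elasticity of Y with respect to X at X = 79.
Elasticity = 1/ln(79) ≈ 0.2289

Elasticity = (dY/dX) · (X/Y)

dY/dX = 15/X
At X = 79: dY/dX = 15/79, Y = 15·ln(79)

Elasticity = (15/79) · (79 / (15·ln(79))) = 1/ln(79) ≈ 0.2289

Interpretation: for a small percentage change in X, the percentage change in Y is approximately 0.23 times as large.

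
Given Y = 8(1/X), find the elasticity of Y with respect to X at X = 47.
Elasticity = -1

Elasticity = (dY/dX) · (X/Y)

dY/dX = -8/X²
At X = 47: dY/dX = -8/2209, Y = 8/47

Elasticity = (-8/2209) · (47 / (8/47)) = -1

Interpretation: for a small percentage change in X, the percentage change in Y is approximately -1.00 times as large.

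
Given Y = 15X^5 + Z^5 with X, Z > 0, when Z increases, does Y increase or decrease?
Y increases

Taking the partial derivative:
∂Y/∂Z = 5Z^4

∂Y/∂Z = 5Z^4 > 0 (assuming positive values)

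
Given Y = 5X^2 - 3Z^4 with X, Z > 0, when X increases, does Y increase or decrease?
Y increases

Taking the partial derivative:
∂Y/∂X = 10X

∂Y/∂X = 10X > 0 (assuming positive values)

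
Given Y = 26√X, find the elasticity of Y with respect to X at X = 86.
Elasticity = 1/2

Elasticity = (dY/dX) · (X/Y)

dY/dX = 13/√X
At X = 86: dY/dX = 13·√86/86, Y = 26·√86

Elasticity = (13·√86/86) · (86 / (26·√86)) = 1/2

Interpretation: for a small percentage change in X, the percentage change in Y is approximately 0.50 times as large.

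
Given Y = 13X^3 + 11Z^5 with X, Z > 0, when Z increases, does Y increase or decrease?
Y increases

Taking the partial derivative:
∂Y/∂Z = 55Z^4

∂Y/∂Z = 55Z^4 > 0 (assuming positive values)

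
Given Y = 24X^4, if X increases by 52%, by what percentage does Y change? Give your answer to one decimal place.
433.8%

For Y = 24X^4:
If X → X(1 + 0.52)
Then Y → Y · (1 + 0.52)^4
     ≈ Y · 5.3379

Percentage change = ((1 + 0.52)^4 − 1) × 100% ≈ 433.8%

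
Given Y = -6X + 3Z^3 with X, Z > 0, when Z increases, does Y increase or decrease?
Y increases

Taking the partial derivative:
∂Y/∂Z = 9Z^2

∂Y/∂Z = 9Z^2 > 0 (assuming positive values)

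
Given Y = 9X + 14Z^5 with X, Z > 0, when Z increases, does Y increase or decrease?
Y increases

Taking the partial derivative:
∂Y/∂Z = 70Z^4

∂Y/∂Z = 70Z^4 > 0 (assuming positive values)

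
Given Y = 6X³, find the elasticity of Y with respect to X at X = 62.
Elasticity = 3

Elasticity = (dY/dX) · (X/Y)

dY/dX = 18·X²
At X = 62: dY/dX = 69192, Y = 1429968

Elasticity = 69192 · (62 / 1429968) = 3

Interpretation: for a small percentage change in X, the percentage change in Y is approximately 3.00 times as large.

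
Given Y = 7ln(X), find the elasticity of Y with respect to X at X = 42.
Elasticity = 1/ln(42) ≈ 0.2675

Elasticity = (dY/dX) · (X/Y)

dY/dX = 7/X
At X = 42: dY/dX = 1/6, Y = 7·ln(42)

Elasticity = (1/6) · (42 / (7·ln(42))) = 1/ln(42) ≈ 0.2675

Interpretation: for a small percentage change in X, the percentage change in Y is approximately 0.27 times as large.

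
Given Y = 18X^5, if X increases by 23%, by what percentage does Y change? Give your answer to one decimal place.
181.5%

For Y = 18X^5:
If X → X(1 + 0.23)
Then Y → Y · (1 + 0.23)^5
     ≈ Y · 2.8153

Percentage change = ((1 + 0.23)^5 − 1) × 100% ≈ 181.5%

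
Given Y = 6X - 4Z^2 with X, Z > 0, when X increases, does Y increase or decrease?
Y increases

Taking the partial derivative:
∂Y/∂X = 6

∂Y/∂X = 6 > 0 (assuming positive values)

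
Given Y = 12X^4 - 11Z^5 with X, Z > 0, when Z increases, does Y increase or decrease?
Y decreases

Taking the partial derivative:
∂Y/∂Z = -55Z^4

∂Y/∂Z = -55Z^4 < 0 (assuming positive values)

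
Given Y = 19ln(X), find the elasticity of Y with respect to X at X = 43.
Elasticity = 1/ln(43) ≈ 0.2659

Elasticity = (dY/dX) · (X/Y)

dY/dX = 19/X
At X = 43: dY/dX = 19/43, Y = 19·ln(43)

Elasticity = (19/43) · (43 / (19·ln(43))) = 1/ln(43) ≈ 0.2659

Interpretation: for a small percentage change in X, the percentage change in Y is approximately 0.27 times as large.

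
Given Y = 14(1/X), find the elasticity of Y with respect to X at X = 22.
Elasticity = -1

Elasticity = (dY/dX) · (X/Y)

dY/dX = -14/X²
At X = 22: dY/dX = -7/242, Y = 7/11

Elasticity = (-7/242) · (22 / (7/11)) = -1

Interpretation: for a small percentage change in X, the percentage change in Y is approximately -1.00 times as large.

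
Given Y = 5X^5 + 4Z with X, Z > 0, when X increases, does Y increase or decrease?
Y increases

Taking the partial derivative:
∂Y/∂X = 25X^4

∂Y/∂X = 25X^4 > 0 (assuming positive values)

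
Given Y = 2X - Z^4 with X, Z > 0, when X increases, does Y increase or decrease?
Y increases

Taking the partial derivative:
∂Y/∂X = 2

∂Y/∂X = 2 > 0 (assuming positive values)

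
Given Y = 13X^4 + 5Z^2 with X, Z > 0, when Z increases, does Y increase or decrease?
Y increases

Taking the partial derivative:
∂Y/∂Z = 10Z

∂Y/∂Z = 10Z > 0 (assuming positive values)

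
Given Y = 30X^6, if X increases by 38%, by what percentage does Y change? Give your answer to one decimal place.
590.7%

For Y = 30X^6:
If X → X(1 + 0.38)
Then Y → Y · (1 + 0.38)^6
     ≈ Y · 6.9068

Percentage change = ((1 + 0.38)^6 − 1) × 100% ≈ 590.7%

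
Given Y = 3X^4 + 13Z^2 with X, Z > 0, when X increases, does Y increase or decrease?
Y increases

Taking the partial derivative:
∂Y/∂X = 12X^3

∂Y/∂X = 12X^3 > 0 (assuming positive values)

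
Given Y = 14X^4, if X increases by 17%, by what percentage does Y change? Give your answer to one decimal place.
87.4%

For Y = 14X^4:
If X → X(1 + 0.17)
Then Y → Y · (1 + 0.17)^4
     ≈ Y · 1.8739

Percentage change = ((1 + 0.17)^4 − 1) × 100% ≈ 87.4%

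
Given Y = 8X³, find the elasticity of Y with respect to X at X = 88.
Elasticity = 3

Elasticity = (dY/dX) · (X/Y)

dY/dX = 24·X²
At X = 88: dY/dX = 185856, Y = 5451776

Elasticity = 185856 · (88 / 5451776) = 3

Interpretation: for a small percentage change in X, the percentage change in Y is approximately 3.00 times as large.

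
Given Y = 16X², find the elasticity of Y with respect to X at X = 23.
Elasticity = 2

Elasticity = (dY/dX) · (X/Y)

dY/dX = 32·X
At X = 23: dY/dX = 736, Y = 8464

Elasticity = 736 · (23 / 8464) = 2

Interpretation: for a small percentage change in X, the percentage change in Y is approximately 2.00 times as large.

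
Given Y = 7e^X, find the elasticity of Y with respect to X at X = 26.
Elasticity = 26

Elasticity = (dY/dX) · (X/Y)

dY/dX = 7·e^X
At X = 26: dY/dX = 7·e^26, Y = 7·e^26

Elasticity = (7·e^26) · (26 / (7·e^26)) = 26

Interpretation: for a small percentage change in X, the percentage change in Y is approximately 26.00 times as large.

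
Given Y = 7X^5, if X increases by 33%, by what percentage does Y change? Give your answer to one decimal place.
316.2%

For Y = 7X^5:
If X → X(1 + 0.33)
Then Y → Y · (1 + 0.33)^5
     ≈ Y · 4.1616

Percentage change = ((1 + 0.33)^5 − 1) × 100% ≈ 316.2%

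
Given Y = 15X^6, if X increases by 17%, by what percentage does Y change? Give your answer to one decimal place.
156.5%

For Y = 15X^6:
If X → X(1 + 0.17)
Then Y → Y · (1 + 0.17)^6
     ≈ Y · 2.5652

Percentage change = ((1 + 0.17)^6 − 1) × 100% ≈ 156.5%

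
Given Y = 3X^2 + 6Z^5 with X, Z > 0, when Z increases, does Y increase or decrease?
Y increases

Taking the partial derivative:
∂Y/∂Z = 30Z^4

∂Y/∂Z = 30Z^4 > 0 (assuming positive values)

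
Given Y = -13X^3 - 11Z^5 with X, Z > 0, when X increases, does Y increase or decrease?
Y decreases

Taking the partial derivative:
∂Y/∂X = -39X^2

∂Y/∂X = -39X^2 < 0 (assuming positive values)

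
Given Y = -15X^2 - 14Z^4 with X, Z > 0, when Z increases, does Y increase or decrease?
Y decreases

Taking the partial derivative:
∂Y/∂Z = -56Z^3

∂Y/∂Z = -56Z^3 < 0 (assuming positive values)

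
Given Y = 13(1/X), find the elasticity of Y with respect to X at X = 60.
Elasticity = -1

Elasticity = (dY/dX) · (X/Y)

dY/dX = -13/X²
At X = 60: dY/dX = -13/3600, Y = 13/60

Elasticity = (-13/3600) · (60 / (13/60)) = -1

Interpretation: for a small percentage change in X, the percentage change in Y is approximately -1.00 times as large.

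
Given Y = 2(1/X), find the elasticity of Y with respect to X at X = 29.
Elasticity = -1

Elasticity = (dY/dX) · (X/Y)

dY/dX = -2/X²
At X = 29: dY/dX = -2/841, Y = 2/29

Elasticity = (-2/841) · (29 / (2/29)) = -1

Interpretation: for a small percentage change in X, the percentage change in Y is approximately -1.00 times as large.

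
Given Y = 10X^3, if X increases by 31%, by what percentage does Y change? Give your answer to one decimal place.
124.8%

For Y = 10X^3:
If X → X(1 + 0.31)
Then Y → Y · (1 + 0.31)^3
     ≈ Y · 2.2481

Percentage change = ((1 + 0.31)^3 − 1) × 100% ≈ 124.8%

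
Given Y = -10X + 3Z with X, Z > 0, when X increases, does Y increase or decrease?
Y decreases

Taking the partial derivative:
∂Y/∂X = -10

∂Y/∂X = -10 < 0 (assuming positive values)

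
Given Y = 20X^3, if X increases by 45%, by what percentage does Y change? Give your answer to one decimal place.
204.9%

For Y = 20X^3:
If X → X(1 + 0.45)
Then Y → Y · (1 + 0.45)^3
     ≈ Y · 3.0486

Percentage change = ((1 + 0.45)^3 − 1) × 100% ≈ 204.9%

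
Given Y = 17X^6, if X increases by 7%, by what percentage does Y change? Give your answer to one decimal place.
50.1%

For Y = 17X^6:
If X → X(1 + 0.07)
Then Y → Y · (1 + 0.07)^6
     ≈ Y · 1.5007

Percentage change = ((1 + 0.07)^6 − 1) × 100% ≈ 50.1%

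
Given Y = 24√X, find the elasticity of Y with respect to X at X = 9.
Elasticity = 1/2

Elasticity = (dY/dX) · (X/Y)

dY/dX = 12/√X
At X = 9: dY/dX = 4, Y = 72

Elasticity = 4 · (9 / 72) = 1/2

Interpretation: for a small percentage change in X, the percentage change in Y is approximately 0.50 times as large.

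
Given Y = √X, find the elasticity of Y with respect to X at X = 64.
Elasticity = 1/2

Elasticity = (dY/dX) · (X/Y)

dY/dX = 1/(2·√X)
At X = 64: dY/dX = 1/16, Y = 8

Elasticity = (1/16) · (64 / 8) = 1/2

Interpretation: for a small percentage change in X, the percentage change in Y is approximately 0.50 times as large.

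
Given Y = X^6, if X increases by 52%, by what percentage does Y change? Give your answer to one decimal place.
1133.3%

For Y = X^6:
If X → X(1 + 0.52)
Then Y → Y · (1 + 0.52)^6
     ≈ Y · 12.3328

Percentage change = ((1 + 0.52)^6 − 1) × 100% ≈ 1133.3%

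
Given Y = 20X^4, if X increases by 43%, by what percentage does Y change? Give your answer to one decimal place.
318.2%

For Y = 20X^4:
If X → X(1 + 0.43)
Then Y → Y · (1 + 0.43)^4
     ≈ Y · 4.1816

Percentage change = ((1 + 0.43)^4 − 1) × 100% ≈ 318.2%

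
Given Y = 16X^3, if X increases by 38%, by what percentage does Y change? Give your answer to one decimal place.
162.8%

For Y = 16X^3:
If X → X(1 + 0.38)
Then Y → Y · (1 + 0.38)^3
     ≈ Y · 2.6281

Percentage change = ((1 + 0.38)^3 − 1) × 100% ≈ 162.8%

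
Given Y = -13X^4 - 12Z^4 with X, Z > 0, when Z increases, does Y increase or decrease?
Y decreases

Taking the partial derivative:
∂Y/∂Z = -48Z^3

∂Y/∂Z = -48Z^3 < 0 (assuming positive values)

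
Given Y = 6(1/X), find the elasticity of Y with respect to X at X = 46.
Elasticity = -1

Elasticity = (dY/dX) · (X/Y)

dY/dX = -6/X²
At X = 46: dY/dX = -3/1058, Y = 3/23

Elasticity = (-3/1058) · (46 / (3/23)) = -1

Interpretation: for a small percentage change in X, the percentage change in Y is approximately -1.00 times as large.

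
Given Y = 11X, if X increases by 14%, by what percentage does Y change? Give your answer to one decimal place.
14.0%

For Y = 11X:
If X → X(1 + 0.14)
Then Y → Y · (1 + 0.14)^1
     = Y · 1.1400

Percentage change = ((1 + 0.14)^1 − 1) × 100% = 14.0%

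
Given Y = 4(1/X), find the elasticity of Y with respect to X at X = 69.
Elasticity = -1

Elasticity = (dY/dX) · (X/Y)

dY/dX = -4/X²
At X = 69: dY/dX = -4/4761, Y = 4/69

Elasticity = (-4/4761) · (69 / (4/69)) = -1

Interpretation: for a small percentage change in X, the percentage change in Y is approximately -1.00 times as large.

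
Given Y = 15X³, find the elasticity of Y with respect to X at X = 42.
Elasticity = 3

Elasticity = (dY/dX) · (X/Y)

dY/dX = 45·X²
At X = 42: dY/dX = 79380, Y = 1111320

Elasticity = 79380 · (42 / 1111320) = 3

Interpretation: for a small percentage change in X, the percentage change in Y is approximately 3.00 times as large.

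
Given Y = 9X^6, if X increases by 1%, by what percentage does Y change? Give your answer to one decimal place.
6.2%

For Y = 9X^6:
If X → X(1 + 0.01)
Then Y → Y · (1 + 0.01)^6
     ≈ Y · 1.0615

Percentage change = ((1 + 0.01)^6 − 1) × 100% ≈ 6.2%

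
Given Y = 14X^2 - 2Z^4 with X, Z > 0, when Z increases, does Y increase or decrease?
Y decreases

Taking the partial derivative:
∂Y/∂Z = -8Z^3

∂Y/∂Z = -8Z^3 < 0 (assuming positive values)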